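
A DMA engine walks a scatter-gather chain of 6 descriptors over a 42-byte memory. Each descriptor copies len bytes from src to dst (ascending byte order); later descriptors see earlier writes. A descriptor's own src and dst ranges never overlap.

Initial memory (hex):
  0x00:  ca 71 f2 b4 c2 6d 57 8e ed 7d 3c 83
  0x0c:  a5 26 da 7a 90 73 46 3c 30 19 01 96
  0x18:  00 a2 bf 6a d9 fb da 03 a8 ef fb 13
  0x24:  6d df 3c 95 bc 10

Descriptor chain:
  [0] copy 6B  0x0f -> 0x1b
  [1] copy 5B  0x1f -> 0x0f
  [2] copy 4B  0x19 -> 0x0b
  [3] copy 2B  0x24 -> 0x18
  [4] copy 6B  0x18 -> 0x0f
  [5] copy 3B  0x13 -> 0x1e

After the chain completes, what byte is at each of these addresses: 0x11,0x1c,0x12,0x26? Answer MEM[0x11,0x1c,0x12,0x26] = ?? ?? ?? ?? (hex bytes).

D0: mem[0x1b..0x20] <- [7a 90 73 46 3c 30]
D1: mem[0x0f..0x13] <- [3c 30 ef fb 13]
D2: mem[0x0b..0x0e] <- [a2 bf 7a 90]
D3: mem[0x18..0x19] <- [6d df]
D4: mem[0x0f..0x14] <- [6d df bf 7a 90 73]
D5: mem[0x1e..0x20] <- [90 73 19]
query mem[0x11]=0xbf, mem[0x1c]=0x90, mem[0x12]=0x7a, mem[0x26]=0x3c

MEM[0x11,0x1c,0x12,0x26] = bf 90 7a 3c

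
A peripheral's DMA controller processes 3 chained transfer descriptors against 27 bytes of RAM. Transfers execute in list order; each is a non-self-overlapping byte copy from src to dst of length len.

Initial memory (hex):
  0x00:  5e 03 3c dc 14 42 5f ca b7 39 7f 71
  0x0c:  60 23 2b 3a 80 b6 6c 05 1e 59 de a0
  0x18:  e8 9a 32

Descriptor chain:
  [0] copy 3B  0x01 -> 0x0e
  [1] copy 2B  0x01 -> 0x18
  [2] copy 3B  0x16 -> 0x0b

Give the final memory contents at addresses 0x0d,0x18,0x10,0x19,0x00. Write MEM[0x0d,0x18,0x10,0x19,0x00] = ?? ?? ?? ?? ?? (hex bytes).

MEM[0x0d,0x18,0x10,0x19,0x00] = 03 03 dc 3c 5e

[0] 0x01->0x0e len=3 : 03 3c dc
[1] 0x01->0x18 len=2 : 03 3c
[2] 0x16->0x0b len=3 : de a0 03
query mem[0x0d]=0x03, mem[0x18]=0x03, mem[0x10]=0xdc, mem[0x19]=0x3c, mem[0x00]=0x5e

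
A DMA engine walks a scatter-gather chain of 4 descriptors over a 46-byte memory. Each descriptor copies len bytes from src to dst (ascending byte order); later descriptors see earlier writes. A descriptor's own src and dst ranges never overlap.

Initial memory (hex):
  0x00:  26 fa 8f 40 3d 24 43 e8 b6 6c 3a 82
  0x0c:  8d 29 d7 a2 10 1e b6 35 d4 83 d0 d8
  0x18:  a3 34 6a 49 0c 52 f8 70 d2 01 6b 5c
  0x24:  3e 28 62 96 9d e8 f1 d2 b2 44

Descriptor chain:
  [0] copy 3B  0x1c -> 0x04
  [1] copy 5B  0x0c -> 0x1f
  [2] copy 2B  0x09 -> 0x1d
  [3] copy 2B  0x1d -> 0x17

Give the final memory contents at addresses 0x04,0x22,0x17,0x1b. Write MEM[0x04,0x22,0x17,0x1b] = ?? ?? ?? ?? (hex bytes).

#0 dst[0x04+3] := {0x0c,0x52,0xf8}
#1 dst[0x1f+5] := {0x8d,0x29,0xd7,0xa2,0x10}
#2 dst[0x1d+2] := {0x6c,0x3a}
#3 dst[0x17+2] := {0x6c,0x3a}
query mem[0x04]=0x0c, mem[0x22]=0xa2, mem[0x17]=0x6c, mem[0x1b]=0x49

MEM[0x04,0x22,0x17,0x1b] = 0c a2 6c 49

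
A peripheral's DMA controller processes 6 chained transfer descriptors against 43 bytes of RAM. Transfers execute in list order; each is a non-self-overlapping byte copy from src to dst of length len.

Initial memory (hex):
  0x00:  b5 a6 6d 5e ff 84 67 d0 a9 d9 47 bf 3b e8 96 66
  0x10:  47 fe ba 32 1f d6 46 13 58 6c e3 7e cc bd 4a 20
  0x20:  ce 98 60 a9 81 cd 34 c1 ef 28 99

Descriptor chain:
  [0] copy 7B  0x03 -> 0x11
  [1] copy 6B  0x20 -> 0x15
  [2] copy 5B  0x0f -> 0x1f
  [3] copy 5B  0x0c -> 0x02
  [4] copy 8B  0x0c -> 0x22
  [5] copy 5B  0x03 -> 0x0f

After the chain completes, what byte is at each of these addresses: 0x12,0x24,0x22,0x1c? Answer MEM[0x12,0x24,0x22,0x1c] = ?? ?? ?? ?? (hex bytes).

#0 dst[0x11+7] := {0x5e,0xff,0x84,0x67,0xd0,0xa9,0xd9}
#1 dst[0x15+6] := {0xce,0x98,0x60,0xa9,0x81,0xcd}
#2 dst[0x1f+5] := {0x66,0x47,0x5e,0xff,0x84}
#3 dst[0x02+5] := {0x3b,0xe8,0x96,0x66,0x47}
#4 dst[0x22+8] := {0x3b,0xe8,0x96,0x66,0x47,0x5e,0xff,0x84}
#5 dst[0x0f+5] := {0xe8,0x96,0x66,0x47,0xd0}
query mem[0x12]=0x47, mem[0x24]=0x96, mem[0x22]=0x3b, mem[0x1c]=0xcc

MEM[0x12,0x24,0x22,0x1c] = 47 96 3b cc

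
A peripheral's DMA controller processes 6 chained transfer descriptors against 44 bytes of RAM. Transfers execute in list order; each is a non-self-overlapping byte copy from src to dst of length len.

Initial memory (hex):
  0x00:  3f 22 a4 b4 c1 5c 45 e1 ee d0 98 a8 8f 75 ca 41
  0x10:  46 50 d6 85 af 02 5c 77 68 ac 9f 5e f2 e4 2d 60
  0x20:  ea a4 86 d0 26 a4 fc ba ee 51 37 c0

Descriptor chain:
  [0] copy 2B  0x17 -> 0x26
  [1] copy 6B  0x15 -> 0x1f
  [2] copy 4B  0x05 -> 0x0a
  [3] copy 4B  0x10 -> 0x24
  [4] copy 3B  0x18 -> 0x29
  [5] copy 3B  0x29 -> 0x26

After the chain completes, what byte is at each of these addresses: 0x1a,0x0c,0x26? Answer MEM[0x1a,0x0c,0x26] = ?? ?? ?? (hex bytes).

#0 dst[0x26+2] := {0x77,0x68}
#1 dst[0x1f+6] := {0x02,0x5c,0x77,0x68,0xac,0x9f}
#2 dst[0x0a+4] := {0x5c,0x45,0xe1,0xee}
#3 dst[0x24+4] := {0x46,0x50,0xd6,0x85}
#4 dst[0x29+3] := {0x68,0xac,0x9f}
#5 dst[0x26+3] := {0x68,0xac,0x9f}
query mem[0x1a]=0x9f, mem[0x0c]=0xe1, mem[0x26]=0x68

MEM[0x1a,0x0c,0x26] = 9f e1 68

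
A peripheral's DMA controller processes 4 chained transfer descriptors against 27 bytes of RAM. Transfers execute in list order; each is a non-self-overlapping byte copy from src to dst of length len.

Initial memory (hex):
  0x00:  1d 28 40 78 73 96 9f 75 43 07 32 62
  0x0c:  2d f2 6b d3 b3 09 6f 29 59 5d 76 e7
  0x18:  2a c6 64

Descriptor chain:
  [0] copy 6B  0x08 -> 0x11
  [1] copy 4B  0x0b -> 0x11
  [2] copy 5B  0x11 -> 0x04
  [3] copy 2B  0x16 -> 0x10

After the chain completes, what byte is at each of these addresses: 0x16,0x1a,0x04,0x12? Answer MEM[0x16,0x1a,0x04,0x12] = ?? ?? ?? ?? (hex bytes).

#0 dst[0x11+6] := {0x43,0x07,0x32,0x62,0x2d,0xf2}
#1 dst[0x11+4] := {0x62,0x2d,0xf2,0x6b}
#2 dst[0x04+5] := {0x62,0x2d,0xf2,0x6b,0x2d}
#3 dst[0x10+2] := {0xf2,0xe7}
query mem[0x16]=0xf2, mem[0x1a]=0x64, mem[0x04]=0x62, mem[0x12]=0x2d

MEM[0x16,0x1a,0x04,0x12] = f2 64 62 2d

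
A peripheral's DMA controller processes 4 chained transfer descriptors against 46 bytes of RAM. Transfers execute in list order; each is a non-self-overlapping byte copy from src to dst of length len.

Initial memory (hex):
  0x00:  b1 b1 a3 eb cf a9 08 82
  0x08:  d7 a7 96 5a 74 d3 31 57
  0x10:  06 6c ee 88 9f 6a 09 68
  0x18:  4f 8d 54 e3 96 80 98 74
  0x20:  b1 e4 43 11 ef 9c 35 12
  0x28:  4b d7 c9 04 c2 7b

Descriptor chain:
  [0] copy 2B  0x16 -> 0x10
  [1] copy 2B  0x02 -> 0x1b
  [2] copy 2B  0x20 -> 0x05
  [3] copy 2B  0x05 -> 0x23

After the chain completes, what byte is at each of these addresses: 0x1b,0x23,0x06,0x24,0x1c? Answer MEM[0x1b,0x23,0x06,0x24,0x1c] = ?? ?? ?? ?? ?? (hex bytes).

#0 dst[0x10+2] := {0x09,0x68}
#1 dst[0x1b+2] := {0xa3,0xeb}
#2 dst[0x05+2] := {0xb1,0xe4}
#3 dst[0x23+2] := {0xb1,0xe4}
query mem[0x1b]=0xa3, mem[0x23]=0xb1, mem[0x06]=0xe4, mem[0x24]=0xe4, mem[0x1c]=0xeb

MEM[0x1b,0x23,0x06,0x24,0x1c] = a3 b1 e4 e4 eb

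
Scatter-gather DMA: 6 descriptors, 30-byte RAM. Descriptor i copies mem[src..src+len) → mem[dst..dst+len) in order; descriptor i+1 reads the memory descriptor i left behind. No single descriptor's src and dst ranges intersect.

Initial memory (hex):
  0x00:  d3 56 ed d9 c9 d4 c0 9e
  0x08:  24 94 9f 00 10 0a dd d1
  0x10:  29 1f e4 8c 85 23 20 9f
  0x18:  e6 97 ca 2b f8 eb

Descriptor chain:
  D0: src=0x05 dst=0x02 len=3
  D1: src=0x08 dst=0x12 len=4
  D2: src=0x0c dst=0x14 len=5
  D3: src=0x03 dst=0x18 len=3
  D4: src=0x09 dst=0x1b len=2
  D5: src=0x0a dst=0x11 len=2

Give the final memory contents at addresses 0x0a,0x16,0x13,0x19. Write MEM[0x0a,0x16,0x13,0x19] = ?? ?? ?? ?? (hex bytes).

[0] 0x05->0x02 len=3 : d4 c0 9e
[1] 0x08->0x12 len=4 : 24 94 9f 00
[2] 0x0c->0x14 len=5 : 10 0a dd d1 29
[3] 0x03->0x18 len=3 : c0 9e d4
[4] 0x09->0x1b len=2 : 94 9f
[5] 0x0a->0x11 len=2 : 9f 00
query mem[0x0a]=0x9f, mem[0x16]=0xdd, mem[0x13]=0x94, mem[0x19]=0x9e

MEM[0x0a,0x16,0x13,0x19] = 9f dd 94 9e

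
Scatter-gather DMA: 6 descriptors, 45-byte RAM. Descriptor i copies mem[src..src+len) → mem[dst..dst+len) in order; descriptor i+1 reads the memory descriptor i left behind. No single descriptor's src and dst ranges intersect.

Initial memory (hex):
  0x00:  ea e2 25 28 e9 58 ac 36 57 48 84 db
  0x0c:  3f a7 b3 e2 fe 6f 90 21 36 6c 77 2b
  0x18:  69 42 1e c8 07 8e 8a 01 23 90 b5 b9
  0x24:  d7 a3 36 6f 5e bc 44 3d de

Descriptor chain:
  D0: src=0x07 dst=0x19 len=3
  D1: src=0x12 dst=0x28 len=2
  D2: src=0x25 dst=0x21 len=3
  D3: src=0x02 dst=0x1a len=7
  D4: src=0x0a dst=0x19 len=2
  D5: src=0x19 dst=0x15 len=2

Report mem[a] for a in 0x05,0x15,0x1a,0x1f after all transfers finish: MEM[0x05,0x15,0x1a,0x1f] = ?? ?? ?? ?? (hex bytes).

MEM[0x05,0x15,0x1a,0x1f] = 58 84 db 36

[0] 0x07->0x19 len=3 : 36 57 48
[1] 0x12->0x28 len=2 : 90 21
[2] 0x25->0x21 len=3 : a3 36 6f
[3] 0x02->0x1a len=7 : 25 28 e9 58 ac 36 57
[4] 0x0a->0x19 len=2 : 84 db
[5] 0x19->0x15 len=2 : 84 db
query mem[0x05]=0x58, mem[0x15]=0x84, mem[0x1a]=0xdb, mem[0x1f]=0x36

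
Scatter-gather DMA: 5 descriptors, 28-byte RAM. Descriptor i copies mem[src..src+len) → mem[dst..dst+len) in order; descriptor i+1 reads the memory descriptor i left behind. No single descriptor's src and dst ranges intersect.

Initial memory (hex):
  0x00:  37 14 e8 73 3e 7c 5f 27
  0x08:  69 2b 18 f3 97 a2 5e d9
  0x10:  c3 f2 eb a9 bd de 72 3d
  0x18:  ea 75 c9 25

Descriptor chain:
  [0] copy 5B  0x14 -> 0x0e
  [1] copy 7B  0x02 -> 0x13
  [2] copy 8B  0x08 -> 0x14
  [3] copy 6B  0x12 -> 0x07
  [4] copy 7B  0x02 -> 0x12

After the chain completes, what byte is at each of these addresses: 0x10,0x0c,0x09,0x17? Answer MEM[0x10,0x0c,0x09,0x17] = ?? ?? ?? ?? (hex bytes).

[0] 0x14->0x0e len=5 : bd de 72 3d ea
[1] 0x02->0x13 len=7 : e8 73 3e 7c 5f 27 69
[2] 0x08->0x14 len=8 : 69 2b 18 f3 97 a2 bd de
[3] 0x12->0x07 len=6 : ea e8 69 2b 18 f3
[4] 0x02->0x12 len=7 : e8 73 3e 7c 5f ea e8
query mem[0x10]=0x72, mem[0x0c]=0xf3, mem[0x09]=0x69, mem[0x17]=0xea

MEM[0x10,0x0c,0x09,0x17] = 72 f3 69 ea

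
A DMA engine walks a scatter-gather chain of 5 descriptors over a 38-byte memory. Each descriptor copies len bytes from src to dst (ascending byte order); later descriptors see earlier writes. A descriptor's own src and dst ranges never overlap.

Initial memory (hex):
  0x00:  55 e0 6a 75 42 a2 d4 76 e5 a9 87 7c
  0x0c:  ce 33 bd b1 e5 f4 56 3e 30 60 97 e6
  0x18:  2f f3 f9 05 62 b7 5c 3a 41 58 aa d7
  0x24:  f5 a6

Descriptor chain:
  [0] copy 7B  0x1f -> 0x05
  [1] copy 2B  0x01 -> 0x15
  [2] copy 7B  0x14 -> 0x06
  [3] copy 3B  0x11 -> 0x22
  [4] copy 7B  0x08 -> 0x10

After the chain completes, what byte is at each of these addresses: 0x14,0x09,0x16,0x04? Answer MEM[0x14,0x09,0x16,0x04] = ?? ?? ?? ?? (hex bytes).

D0: mem[0x05..0x0b] <- [3a 41 58 aa d7 f5 a6]
D1: mem[0x15..0x16] <- [e0 6a]
D2: mem[0x06..0x0c] <- [30 e0 6a e6 2f f3 f9]
D3: mem[0x22..0x24] <- [f4 56 3e]
D4: mem[0x10..0x16] <- [6a e6 2f f3 f9 33 bd]
query mem[0x14]=0xf9, mem[0x09]=0xe6, mem[0x16]=0xbd, mem[0x04]=0x42

MEM[0x14,0x09,0x16,0x04] = f9 e6 bd 42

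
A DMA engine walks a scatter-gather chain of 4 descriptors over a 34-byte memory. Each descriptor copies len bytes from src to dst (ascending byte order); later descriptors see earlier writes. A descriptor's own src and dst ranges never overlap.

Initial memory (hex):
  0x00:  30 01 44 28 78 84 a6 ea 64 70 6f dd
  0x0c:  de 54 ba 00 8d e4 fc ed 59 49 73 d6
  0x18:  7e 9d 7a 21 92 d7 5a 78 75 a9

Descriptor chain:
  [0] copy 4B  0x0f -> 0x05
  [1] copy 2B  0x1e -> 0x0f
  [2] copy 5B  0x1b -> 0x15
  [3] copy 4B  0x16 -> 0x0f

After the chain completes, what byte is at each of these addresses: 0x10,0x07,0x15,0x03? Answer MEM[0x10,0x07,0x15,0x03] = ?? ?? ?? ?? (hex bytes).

  after D0: wrote 4B at 0x05 = 008de4fc
  after D1: wrote 2B at 0x0f = 5a78
  after D2: wrote 5B at 0x15 = 2192d75a78
  after D3: wrote 4B at 0x0f = 92d75a78
query mem[0x10]=0xd7, mem[0x07]=0xe4, mem[0x15]=0x21, mem[0x03]=0x28

MEM[0x10,0x07,0x15,0x03] = d7 e4 21 28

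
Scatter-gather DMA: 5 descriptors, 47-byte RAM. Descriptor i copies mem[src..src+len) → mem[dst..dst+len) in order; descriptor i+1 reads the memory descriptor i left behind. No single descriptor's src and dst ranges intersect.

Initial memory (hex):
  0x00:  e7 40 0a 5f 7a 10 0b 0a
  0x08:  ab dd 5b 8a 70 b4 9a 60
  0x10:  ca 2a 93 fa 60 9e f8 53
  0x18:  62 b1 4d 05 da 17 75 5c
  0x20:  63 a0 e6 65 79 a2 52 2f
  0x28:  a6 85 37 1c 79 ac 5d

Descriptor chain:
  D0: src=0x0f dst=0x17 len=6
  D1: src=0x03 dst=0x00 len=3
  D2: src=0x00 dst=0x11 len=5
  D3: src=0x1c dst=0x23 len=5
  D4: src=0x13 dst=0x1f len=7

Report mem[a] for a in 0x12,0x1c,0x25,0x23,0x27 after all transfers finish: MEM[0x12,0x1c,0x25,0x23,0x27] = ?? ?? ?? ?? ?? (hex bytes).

MEM[0x12,0x1c,0x25,0x23,0x27] = 7a 60 2a 60 63

[0] 0x0f->0x17 len=6 : 60 ca 2a 93 fa 60
[1] 0x03->0x00 len=3 : 5f 7a 10
[2] 0x00->0x11 len=5 : 5f 7a 10 5f 7a
[3] 0x1c->0x23 len=5 : 60 17 75 5c 63
[4] 0x13->0x1f len=7 : 10 5f 7a f8 60 ca 2a
query mem[0x12]=0x7a, mem[0x1c]=0x60, mem[0x25]=0x2a, mem[0x23]=0x60, mem[0x27]=0x63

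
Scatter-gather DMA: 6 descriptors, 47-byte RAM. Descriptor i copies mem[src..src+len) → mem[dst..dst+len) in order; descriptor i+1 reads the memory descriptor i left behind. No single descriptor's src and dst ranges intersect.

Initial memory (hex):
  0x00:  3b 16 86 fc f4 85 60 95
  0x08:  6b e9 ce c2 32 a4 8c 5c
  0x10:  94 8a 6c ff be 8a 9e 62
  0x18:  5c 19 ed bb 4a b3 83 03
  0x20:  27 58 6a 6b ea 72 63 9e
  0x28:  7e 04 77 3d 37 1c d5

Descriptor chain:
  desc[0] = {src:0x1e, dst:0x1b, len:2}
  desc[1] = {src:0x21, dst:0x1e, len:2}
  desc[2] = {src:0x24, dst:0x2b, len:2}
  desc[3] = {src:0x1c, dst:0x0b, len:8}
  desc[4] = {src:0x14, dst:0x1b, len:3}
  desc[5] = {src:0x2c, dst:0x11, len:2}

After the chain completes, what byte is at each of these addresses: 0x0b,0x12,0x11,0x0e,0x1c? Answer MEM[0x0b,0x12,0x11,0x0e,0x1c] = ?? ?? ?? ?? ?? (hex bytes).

MEM[0x0b,0x12,0x11,0x0e,0x1c] = 03 1c 72 6a 8a

#0 dst[0x1b+2] := {0x83,0x03}
#1 dst[0x1e+2] := {0x58,0x6a}
#2 dst[0x2b+2] := {0xea,0x72}
#3 dst[0x0b+8] := {0x03,0xb3,0x58,0x6a,0x27,0x58,0x6a,0x6b}
#4 dst[0x1b+3] := {0xbe,0x8a,0x9e}
#5 dst[0x11+2] := {0x72,0x1c}
query mem[0x0b]=0x03, mem[0x12]=0x1c, mem[0x11]=0x72, mem[0x0e]=0x6a, mem[0x1c]=0x8a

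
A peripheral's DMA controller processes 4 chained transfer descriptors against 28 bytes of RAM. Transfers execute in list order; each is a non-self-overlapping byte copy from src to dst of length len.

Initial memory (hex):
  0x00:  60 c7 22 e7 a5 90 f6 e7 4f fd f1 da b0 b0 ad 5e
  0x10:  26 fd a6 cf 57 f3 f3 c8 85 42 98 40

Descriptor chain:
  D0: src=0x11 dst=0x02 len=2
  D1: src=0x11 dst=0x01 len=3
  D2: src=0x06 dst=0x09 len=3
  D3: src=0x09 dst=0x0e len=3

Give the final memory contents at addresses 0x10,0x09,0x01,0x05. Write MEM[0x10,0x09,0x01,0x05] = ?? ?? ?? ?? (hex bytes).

MEM[0x10,0x09,0x01,0x05] = 4f f6 fd 90

#0 dst[0x02+2] := {0xfd,0xa6}
#1 dst[0x01+3] := {0xfd,0xa6,0xcf}
#2 dst[0x09+3] := {0xf6,0xe7,0x4f}
#3 dst[0x0e+3] := {0xf6,0xe7,0x4f}
query mem[0x10]=0x4f, mem[0x09]=0xf6, mem[0x01]=0xfd, mem[0x05]=0x90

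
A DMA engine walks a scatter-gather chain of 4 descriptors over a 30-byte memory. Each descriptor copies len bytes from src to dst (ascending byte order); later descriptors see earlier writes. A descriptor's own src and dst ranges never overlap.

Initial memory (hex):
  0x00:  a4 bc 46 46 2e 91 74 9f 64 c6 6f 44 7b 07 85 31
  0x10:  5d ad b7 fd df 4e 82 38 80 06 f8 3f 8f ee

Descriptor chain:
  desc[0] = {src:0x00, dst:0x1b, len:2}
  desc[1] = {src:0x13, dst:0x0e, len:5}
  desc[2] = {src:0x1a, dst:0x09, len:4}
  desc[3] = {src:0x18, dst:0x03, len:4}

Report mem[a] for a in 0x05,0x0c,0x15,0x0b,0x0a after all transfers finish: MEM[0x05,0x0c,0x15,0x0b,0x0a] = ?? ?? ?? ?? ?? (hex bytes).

  after D0: wrote 2B at 0x1b = a4bc
  after D1: wrote 5B at 0x0e = fddf4e8238
  after D2: wrote 4B at 0x09 = f8a4bcee
  after D3: wrote 4B at 0x03 = 8006f8a4
query mem[0x05]=0xf8, mem[0x0c]=0xee, mem[0x15]=0x4e, mem[0x0b]=0xbc, mem[0x0a]=0xa4

MEM[0x05,0x0c,0x15,0x0b,0x0a] = f8 ee 4e bc a4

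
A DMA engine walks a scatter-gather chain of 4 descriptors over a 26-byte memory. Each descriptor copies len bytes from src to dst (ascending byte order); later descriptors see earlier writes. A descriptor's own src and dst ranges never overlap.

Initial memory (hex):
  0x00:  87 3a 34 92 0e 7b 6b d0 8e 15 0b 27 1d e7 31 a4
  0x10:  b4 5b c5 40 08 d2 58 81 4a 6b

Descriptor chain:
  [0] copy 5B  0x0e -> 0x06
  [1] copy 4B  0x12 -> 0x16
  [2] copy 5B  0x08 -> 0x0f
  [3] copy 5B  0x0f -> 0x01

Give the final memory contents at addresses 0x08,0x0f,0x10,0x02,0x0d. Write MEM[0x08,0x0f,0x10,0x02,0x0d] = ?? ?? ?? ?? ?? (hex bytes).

MEM[0x08,0x0f,0x10,0x02,0x0d] = b4 b4 5b 5b e7

  after D0: wrote 5B at 0x06 = 31a4b45bc5
  after D1: wrote 4B at 0x16 = c54008d2
  after D2: wrote 5B at 0x0f = b45bc5271d
  after D3: wrote 5B at 0x01 = b45bc5271d
query mem[0x08]=0xb4, mem[0x0f]=0xb4, mem[0x10]=0x5b, mem[0x02]=0x5b, mem[0x0d]=0xe7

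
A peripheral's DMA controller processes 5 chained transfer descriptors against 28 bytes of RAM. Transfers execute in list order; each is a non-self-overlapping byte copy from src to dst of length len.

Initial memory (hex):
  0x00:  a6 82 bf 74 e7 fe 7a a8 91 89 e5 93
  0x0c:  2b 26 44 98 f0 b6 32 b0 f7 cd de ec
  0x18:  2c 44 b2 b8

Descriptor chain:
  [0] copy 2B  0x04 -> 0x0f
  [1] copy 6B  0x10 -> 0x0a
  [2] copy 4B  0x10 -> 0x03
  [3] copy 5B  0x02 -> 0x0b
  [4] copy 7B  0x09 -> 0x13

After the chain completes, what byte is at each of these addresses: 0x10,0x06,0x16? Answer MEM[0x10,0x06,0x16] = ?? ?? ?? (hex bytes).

MEM[0x10,0x06,0x16] = fe b0 fe

  after D0: wrote 2B at 0x0f = e7fe
  after D1: wrote 6B at 0x0a = feb632b0f7cd
  after D2: wrote 4B at 0x03 = feb632b0
  after D3: wrote 5B at 0x0b = bffeb632b0
  after D4: wrote 7B at 0x13 = 89febffeb632b0
query mem[0x10]=0xfe, mem[0x06]=0xb0, mem[0x16]=0xfe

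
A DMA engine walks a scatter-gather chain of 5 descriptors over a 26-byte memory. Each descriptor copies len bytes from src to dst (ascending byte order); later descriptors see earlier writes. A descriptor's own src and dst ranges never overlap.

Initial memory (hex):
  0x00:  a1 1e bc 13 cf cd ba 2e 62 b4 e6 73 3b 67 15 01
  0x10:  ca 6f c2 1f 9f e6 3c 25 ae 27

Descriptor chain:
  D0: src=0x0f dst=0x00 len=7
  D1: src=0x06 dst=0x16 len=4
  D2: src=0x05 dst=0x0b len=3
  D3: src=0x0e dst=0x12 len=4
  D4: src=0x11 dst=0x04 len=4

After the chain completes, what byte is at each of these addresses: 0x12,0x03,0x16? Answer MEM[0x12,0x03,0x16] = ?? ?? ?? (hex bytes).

MEM[0x12,0x03,0x16] = 15 c2 e6

  after D0: wrote 7B at 0x00 = 01ca6fc21f9fe6
  after D1: wrote 4B at 0x16 = e62e62b4
  after D2: wrote 3B at 0x0b = 9fe62e
  after D3: wrote 4B at 0x12 = 1501ca6f
  after D4: wrote 4B at 0x04 = 6f1501ca
query mem[0x12]=0x15, mem[0x03]=0xc2, mem[0x16]=0xe6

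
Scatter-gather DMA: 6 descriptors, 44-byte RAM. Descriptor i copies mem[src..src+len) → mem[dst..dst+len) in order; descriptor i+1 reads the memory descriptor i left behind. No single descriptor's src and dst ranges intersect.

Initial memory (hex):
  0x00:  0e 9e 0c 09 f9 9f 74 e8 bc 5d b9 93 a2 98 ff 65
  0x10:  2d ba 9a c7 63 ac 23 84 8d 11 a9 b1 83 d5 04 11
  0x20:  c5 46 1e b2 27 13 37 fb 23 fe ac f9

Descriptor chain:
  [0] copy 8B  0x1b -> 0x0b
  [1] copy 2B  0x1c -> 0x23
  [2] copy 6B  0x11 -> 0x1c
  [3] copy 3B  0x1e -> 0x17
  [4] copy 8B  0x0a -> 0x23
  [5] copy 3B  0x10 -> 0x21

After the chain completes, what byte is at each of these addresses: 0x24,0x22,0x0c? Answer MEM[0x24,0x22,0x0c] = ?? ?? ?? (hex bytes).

D0: mem[0x0b..0x12] <- [b1 83 d5 04 11 c5 46 1e]
D1: mem[0x23..0x24] <- [83 d5]
D2: mem[0x1c..0x21] <- [46 1e c7 63 ac 23]
D3: mem[0x17..0x19] <- [c7 63 ac]
D4: mem[0x23..0x2a] <- [b9 b1 83 d5 04 11 c5 46]
D5: mem[0x21..0x23] <- [c5 46 1e]
query mem[0x24]=0xb1, mem[0x22]=0x46, mem[0x0c]=0x83

MEM[0x24,0x22,0x0c] = b1 46 83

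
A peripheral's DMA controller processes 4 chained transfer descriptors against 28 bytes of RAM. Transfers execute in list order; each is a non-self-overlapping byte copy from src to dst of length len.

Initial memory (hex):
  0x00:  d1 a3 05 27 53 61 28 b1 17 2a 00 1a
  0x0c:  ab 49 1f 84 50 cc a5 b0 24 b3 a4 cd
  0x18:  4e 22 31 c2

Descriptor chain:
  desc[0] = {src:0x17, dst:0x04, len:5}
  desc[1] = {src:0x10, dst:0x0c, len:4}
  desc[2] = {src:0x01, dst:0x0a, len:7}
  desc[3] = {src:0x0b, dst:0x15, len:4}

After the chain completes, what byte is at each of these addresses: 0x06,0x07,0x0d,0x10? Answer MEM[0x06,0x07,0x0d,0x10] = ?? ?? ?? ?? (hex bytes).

MEM[0x06,0x07,0x0d,0x10] = 22 31 cd 31

  after D0: wrote 5B at 0x04 = cd4e2231c2
  after D1: wrote 4B at 0x0c = 50cca5b0
  after D2: wrote 7B at 0x0a = a30527cd4e2231
  after D3: wrote 4B at 0x15 = 0527cd4e
query mem[0x06]=0x22, mem[0x07]=0x31, mem[0x0d]=0xcd, mem[0x10]=0x31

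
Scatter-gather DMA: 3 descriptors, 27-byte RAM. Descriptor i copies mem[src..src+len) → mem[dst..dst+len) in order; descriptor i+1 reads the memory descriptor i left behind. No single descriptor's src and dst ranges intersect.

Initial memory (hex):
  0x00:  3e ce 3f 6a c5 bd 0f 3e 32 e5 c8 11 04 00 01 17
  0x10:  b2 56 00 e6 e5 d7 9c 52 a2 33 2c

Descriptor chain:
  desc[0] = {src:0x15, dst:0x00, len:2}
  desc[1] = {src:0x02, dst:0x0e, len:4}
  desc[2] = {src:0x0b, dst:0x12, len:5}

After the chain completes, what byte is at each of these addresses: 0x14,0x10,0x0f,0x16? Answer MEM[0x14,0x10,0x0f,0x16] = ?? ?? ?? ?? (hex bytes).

MEM[0x14,0x10,0x0f,0x16] = 00 c5 6a 6a

#0 dst[0x00+2] := {0xd7,0x9c}
#1 dst[0x0e+4] := {0x3f,0x6a,0xc5,0xbd}
#2 dst[0x12+5] := {0x11,0x04,0x00,0x3f,0x6a}
query mem[0x14]=0x00, mem[0x10]=0xc5, mem[0x0f]=0x6a, mem[0x16]=0x6a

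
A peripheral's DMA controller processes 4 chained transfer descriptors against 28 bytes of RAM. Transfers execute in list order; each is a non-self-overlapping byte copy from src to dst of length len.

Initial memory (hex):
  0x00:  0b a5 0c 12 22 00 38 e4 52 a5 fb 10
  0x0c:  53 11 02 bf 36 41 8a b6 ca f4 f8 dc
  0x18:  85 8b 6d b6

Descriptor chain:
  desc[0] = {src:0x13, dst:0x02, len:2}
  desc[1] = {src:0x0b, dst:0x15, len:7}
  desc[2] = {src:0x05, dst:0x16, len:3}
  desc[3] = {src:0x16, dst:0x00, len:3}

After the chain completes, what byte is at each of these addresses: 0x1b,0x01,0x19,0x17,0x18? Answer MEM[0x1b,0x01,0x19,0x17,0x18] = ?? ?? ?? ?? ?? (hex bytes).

MEM[0x1b,0x01,0x19,0x17,0x18] = 41 38 bf 38 e4

[0] 0x13->0x02 len=2 : b6 ca
[1] 0x0b->0x15 len=7 : 10 53 11 02 bf 36 41
[2] 0x05->0x16 len=3 : 00 38 e4
[3] 0x16->0x00 len=3 : 00 38 e4
query mem[0x1b]=0x41, mem[0x01]=0x38, mem[0x19]=0xbf, mem[0x17]=0x38, mem[0x18]=0xe4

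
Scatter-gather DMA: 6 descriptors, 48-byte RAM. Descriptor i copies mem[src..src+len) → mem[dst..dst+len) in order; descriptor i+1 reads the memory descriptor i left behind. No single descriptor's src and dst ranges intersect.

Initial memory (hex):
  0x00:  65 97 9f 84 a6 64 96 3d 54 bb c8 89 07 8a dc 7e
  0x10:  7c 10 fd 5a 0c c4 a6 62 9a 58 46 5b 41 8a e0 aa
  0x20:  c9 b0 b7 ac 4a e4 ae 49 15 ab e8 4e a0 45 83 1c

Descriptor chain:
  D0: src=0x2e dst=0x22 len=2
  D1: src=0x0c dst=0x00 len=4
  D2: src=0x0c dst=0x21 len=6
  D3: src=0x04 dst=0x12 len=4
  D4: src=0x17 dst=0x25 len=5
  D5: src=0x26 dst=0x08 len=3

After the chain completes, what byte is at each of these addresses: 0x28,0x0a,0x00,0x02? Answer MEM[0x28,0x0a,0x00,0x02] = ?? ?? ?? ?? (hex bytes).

#0 dst[0x22+2] := {0x83,0x1c}
#1 dst[0x00+4] := {0x07,0x8a,0xdc,0x7e}
#2 dst[0x21+6] := {0x07,0x8a,0xdc,0x7e,0x7c,0x10}
#3 dst[0x12+4] := {0xa6,0x64,0x96,0x3d}
#4 dst[0x25+5] := {0x62,0x9a,0x58,0x46,0x5b}
#5 dst[0x08+3] := {0x9a,0x58,0x46}
query mem[0x28]=0x46, mem[0x0a]=0x46, mem[0x00]=0x07, mem[0x02]=0xdc

MEM[0x28,0x0a,0x00,0x02] = 46 46 07 dc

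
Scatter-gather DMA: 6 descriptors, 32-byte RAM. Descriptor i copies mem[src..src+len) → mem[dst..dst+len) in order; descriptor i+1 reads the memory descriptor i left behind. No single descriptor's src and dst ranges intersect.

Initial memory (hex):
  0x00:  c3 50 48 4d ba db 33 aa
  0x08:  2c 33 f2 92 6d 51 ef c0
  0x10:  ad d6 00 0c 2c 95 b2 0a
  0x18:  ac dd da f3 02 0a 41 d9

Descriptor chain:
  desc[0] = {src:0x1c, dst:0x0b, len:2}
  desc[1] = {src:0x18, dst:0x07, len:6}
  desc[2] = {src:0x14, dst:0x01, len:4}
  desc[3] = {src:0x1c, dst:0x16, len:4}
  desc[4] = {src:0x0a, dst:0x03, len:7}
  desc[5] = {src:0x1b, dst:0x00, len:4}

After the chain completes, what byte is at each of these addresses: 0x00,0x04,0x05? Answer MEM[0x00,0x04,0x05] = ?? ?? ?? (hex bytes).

D0: mem[0x0b..0x0c] <- [02 0a]
D1: mem[0x07..0x0c] <- [ac dd da f3 02 0a]
D2: mem[0x01..0x04] <- [2c 95 b2 0a]
D3: mem[0x16..0x19] <- [02 0a 41 d9]
D4: mem[0x03..0x09] <- [f3 02 0a 51 ef c0 ad]
D5: mem[0x00..0x03] <- [f3 02 0a 41]
query mem[0x00]=0xf3, mem[0x04]=0x02, mem[0x05]=0x0a

MEM[0x00,0x04,0x05] = f3 02 0a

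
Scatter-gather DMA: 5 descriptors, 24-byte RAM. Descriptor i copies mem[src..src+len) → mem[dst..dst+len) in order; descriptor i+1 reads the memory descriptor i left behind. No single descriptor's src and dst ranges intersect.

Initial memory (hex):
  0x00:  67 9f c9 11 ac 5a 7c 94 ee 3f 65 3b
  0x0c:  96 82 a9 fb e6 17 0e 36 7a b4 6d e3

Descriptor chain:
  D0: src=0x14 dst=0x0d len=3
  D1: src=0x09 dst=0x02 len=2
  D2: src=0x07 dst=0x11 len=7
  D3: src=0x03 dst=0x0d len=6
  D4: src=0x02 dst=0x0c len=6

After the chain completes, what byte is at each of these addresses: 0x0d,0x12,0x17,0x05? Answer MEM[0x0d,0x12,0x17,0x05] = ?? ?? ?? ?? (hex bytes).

MEM[0x0d,0x12,0x17,0x05] = 65 ee 7a 5a

D0: mem[0x0d..0x0f] <- [7a b4 6d]
D1: mem[0x02..0x03] <- [3f 65]
D2: mem[0x11..0x17] <- [94 ee 3f 65 3b 96 7a]
D3: mem[0x0d..0x12] <- [65 ac 5a 7c 94 ee]
D4: mem[0x0c..0x11] <- [3f 65 ac 5a 7c 94]
query mem[0x0d]=0x65, mem[0x12]=0xee, mem[0x17]=0x7a, mem[0x05]=0x5a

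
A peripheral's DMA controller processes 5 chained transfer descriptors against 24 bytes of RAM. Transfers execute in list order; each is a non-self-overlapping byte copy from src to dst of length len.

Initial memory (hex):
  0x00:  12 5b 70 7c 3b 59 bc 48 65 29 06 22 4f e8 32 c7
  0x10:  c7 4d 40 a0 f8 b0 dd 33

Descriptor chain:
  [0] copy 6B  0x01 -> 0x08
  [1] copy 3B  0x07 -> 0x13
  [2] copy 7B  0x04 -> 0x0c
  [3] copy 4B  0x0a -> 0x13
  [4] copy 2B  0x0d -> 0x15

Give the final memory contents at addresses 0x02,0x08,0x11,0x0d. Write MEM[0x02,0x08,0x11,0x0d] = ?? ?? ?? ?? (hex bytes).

[0] 0x01->0x08 len=6 : 5b 70 7c 3b 59 bc
[1] 0x07->0x13 len=3 : 48 5b 70
[2] 0x04->0x0c len=7 : 3b 59 bc 48 5b 70 7c
[3] 0x0a->0x13 len=4 : 7c 3b 3b 59
[4] 0x0d->0x15 len=2 : 59 bc
query mem[0x02]=0x70, mem[0x08]=0x5b, mem[0x11]=0x70, mem[0x0d]=0x59

MEM[0x02,0x08,0x11,0x0d] = 70 5b 70 59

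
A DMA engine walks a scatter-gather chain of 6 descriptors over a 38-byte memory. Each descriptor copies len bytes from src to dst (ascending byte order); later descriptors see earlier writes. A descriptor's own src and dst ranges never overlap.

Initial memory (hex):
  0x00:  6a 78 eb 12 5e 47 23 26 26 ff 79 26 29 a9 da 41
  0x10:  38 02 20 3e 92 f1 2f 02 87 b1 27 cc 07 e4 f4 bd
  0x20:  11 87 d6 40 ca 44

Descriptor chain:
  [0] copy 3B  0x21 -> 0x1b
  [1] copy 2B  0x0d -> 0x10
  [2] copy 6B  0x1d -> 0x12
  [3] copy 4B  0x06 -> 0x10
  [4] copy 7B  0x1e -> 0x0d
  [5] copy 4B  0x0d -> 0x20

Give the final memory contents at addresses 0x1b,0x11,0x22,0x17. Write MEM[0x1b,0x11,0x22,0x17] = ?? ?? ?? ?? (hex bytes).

D0: mem[0x1b..0x1d] <- [87 d6 40]
D1: mem[0x10..0x11] <- [a9 da]
D2: mem[0x12..0x17] <- [40 f4 bd 11 87 d6]
D3: mem[0x10..0x13] <- [23 26 26 ff]
D4: mem[0x0d..0x13] <- [f4 bd 11 87 d6 40 ca]
D5: mem[0x20..0x23] <- [f4 bd 11 87]
query mem[0x1b]=0x87, mem[0x11]=0xd6, mem[0x22]=0x11, mem[0x17]=0xd6

MEM[0x1b,0x11,0x22,0x17] = 87 d6 11 d6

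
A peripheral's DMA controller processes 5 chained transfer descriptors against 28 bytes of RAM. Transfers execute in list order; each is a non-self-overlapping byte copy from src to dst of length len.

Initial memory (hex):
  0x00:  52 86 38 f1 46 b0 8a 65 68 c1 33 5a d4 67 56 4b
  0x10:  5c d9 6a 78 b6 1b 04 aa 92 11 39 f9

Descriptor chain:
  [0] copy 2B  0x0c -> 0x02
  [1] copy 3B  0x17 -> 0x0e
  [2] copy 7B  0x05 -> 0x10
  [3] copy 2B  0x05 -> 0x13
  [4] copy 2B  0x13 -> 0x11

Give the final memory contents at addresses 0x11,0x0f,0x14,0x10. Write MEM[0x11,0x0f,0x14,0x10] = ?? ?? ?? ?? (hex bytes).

MEM[0x11,0x0f,0x14,0x10] = b0 92 8a b0

[0] 0x0c->0x02 len=2 : d4 67
[1] 0x17->0x0e len=3 : aa 92 11
[2] 0x05->0x10 len=7 : b0 8a 65 68 c1 33 5a
[3] 0x05->0x13 len=2 : b0 8a
[4] 0x13->0x11 len=2 : b0 8a
query mem[0x11]=0xb0, mem[0x0f]=0x92, mem[0x14]=0x8a, mem[0x10]=0xb0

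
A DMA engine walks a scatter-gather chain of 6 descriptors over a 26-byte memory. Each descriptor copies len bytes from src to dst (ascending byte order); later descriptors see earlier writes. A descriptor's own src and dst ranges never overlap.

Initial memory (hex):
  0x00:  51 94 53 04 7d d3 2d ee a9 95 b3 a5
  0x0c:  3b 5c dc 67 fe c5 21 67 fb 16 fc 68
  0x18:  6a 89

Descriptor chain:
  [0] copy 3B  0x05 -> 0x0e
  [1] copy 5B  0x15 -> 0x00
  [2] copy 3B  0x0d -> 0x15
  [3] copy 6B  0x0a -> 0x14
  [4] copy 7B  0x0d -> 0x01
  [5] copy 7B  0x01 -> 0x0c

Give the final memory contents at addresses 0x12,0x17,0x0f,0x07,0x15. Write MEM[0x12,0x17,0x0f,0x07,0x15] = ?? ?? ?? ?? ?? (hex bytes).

D0: mem[0x0e..0x10] <- [d3 2d ee]
D1: mem[0x00..0x04] <- [16 fc 68 6a 89]
D2: mem[0x15..0x17] <- [5c d3 2d]
D3: mem[0x14..0x19] <- [b3 a5 3b 5c d3 2d]
D4: mem[0x01..0x07] <- [5c d3 2d ee c5 21 67]
D5: mem[0x0c..0x12] <- [5c d3 2d ee c5 21 67]
query mem[0x12]=0x67, mem[0x17]=0x5c, mem[0x0f]=0xee, mem[0x07]=0x67, mem[0x15]=0xa5

MEM[0x12,0x17,0x0f,0x07,0x15] = 67 5c ee 67 a5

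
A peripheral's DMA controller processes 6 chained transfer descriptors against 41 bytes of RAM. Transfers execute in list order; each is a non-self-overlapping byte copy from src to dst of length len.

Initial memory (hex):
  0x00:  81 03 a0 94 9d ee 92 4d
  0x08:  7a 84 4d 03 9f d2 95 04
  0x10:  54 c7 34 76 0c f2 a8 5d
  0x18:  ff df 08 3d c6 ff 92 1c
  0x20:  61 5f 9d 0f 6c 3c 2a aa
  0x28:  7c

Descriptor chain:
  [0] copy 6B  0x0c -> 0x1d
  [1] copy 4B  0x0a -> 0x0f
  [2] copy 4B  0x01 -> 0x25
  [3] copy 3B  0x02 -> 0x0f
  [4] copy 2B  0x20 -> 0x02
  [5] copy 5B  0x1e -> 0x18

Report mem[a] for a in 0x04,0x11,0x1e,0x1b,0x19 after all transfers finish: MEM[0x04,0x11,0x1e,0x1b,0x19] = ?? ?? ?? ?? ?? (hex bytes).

MEM[0x04,0x11,0x1e,0x1b,0x19] = 9d 9d d2 54 95

  after D0: wrote 6B at 0x1d = 9fd2950454c7
  after D1: wrote 4B at 0x0f = 4d039fd2
  after D2: wrote 4B at 0x25 = 03a0949d
  after D3: wrote 3B at 0x0f = a0949d
  after D4: wrote 2B at 0x02 = 0454
  after D5: wrote 5B at 0x18 = d2950454c7
query mem[0x04]=0x9d, mem[0x11]=0x9d, mem[0x1e]=0xd2, mem[0x1b]=0x54, mem[0x19]=0x95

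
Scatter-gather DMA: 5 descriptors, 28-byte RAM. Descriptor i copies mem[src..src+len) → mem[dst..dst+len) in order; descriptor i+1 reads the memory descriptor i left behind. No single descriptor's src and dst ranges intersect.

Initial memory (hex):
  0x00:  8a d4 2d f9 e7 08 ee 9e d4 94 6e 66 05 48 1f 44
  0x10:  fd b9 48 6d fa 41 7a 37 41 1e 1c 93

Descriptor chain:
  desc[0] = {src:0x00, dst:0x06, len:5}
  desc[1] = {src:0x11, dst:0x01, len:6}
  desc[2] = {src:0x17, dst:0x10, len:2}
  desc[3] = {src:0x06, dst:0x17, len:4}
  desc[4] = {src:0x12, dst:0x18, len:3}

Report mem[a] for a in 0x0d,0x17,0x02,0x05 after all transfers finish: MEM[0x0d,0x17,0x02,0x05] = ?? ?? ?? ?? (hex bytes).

[0] 0x00->0x06 len=5 : 8a d4 2d f9 e7
[1] 0x11->0x01 len=6 : b9 48 6d fa 41 7a
[2] 0x17->0x10 len=2 : 37 41
[3] 0x06->0x17 len=4 : 7a d4 2d f9
[4] 0x12->0x18 len=3 : 48 6d fa
query mem[0x0d]=0x48, mem[0x17]=0x7a, mem[0x02]=0x48, mem[0x05]=0x41

MEM[0x0d,0x17,0x02,0x05] = 48 7a 48 41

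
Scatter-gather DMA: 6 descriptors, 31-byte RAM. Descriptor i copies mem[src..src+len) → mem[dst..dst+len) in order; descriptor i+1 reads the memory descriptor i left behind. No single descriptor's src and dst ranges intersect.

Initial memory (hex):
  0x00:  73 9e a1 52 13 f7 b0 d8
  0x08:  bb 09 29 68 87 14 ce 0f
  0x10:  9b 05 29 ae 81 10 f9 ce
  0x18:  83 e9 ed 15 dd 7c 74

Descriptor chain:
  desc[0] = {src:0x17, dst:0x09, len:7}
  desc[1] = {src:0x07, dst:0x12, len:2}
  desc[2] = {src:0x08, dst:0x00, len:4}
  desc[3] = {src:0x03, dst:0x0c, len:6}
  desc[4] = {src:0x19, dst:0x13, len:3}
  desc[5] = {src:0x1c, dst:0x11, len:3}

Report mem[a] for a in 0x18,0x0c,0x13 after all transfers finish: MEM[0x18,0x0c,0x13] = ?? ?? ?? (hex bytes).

MEM[0x18,0x0c,0x13] = 83 e9 74

  after D0: wrote 7B at 0x09 = ce83e9ed15dd7c
  after D1: wrote 2B at 0x12 = d8bb
  after D2: wrote 4B at 0x00 = bbce83e9
  after D3: wrote 6B at 0x0c = e913f7b0d8bb
  after D4: wrote 3B at 0x13 = e9ed15
  after D5: wrote 3B at 0x11 = dd7c74
query mem[0x18]=0x83, mem[0x0c]=0xe9, mem[0x13]=0x74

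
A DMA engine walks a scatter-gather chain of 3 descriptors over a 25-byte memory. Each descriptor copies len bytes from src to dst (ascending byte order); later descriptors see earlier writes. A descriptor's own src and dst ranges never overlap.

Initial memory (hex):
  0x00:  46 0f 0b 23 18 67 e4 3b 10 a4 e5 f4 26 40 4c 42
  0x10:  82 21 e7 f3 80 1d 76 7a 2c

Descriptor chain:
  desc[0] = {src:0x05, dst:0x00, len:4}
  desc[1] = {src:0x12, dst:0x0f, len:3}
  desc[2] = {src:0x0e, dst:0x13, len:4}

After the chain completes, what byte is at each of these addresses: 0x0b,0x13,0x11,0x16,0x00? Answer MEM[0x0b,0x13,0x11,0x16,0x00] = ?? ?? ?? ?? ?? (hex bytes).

MEM[0x0b,0x13,0x11,0x16,0x00] = f4 4c 80 80 67

D0: mem[0x00..0x03] <- [67 e4 3b 10]
D1: mem[0x0f..0x11] <- [e7 f3 80]
D2: mem[0x13..0x16] <- [4c e7 f3 80]
query mem[0x0b]=0xf4, mem[0x13]=0x4c, mem[0x11]=0x80, mem[0x16]=0x80, mem[0x00]=0x67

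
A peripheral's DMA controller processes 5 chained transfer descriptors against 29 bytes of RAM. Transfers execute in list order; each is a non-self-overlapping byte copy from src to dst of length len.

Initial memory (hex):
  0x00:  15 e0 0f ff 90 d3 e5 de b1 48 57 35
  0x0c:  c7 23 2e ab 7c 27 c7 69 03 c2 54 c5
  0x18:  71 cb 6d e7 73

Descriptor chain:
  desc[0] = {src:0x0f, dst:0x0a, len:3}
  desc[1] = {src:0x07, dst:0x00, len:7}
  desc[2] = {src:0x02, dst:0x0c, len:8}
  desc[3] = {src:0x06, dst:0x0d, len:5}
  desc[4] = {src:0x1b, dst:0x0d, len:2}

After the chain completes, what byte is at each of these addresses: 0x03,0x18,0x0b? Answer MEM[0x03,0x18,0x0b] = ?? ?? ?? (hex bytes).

MEM[0x03,0x18,0x0b] = ab 71 7c

#0 dst[0x0a+3] := {0xab,0x7c,0x27}
#1 dst[0x00+7] := {0xde,0xb1,0x48,0xab,0x7c,0x27,0x23}
#2 dst[0x0c+8] := {0x48,0xab,0x7c,0x27,0x23,0xde,0xb1,0x48}
#3 dst[0x0d+5] := {0x23,0xde,0xb1,0x48,0xab}
#4 dst[0x0d+2] := {0xe7,0x73}
query mem[0x03]=0xab, mem[0x18]=0x71, mem[0x0b]=0x7c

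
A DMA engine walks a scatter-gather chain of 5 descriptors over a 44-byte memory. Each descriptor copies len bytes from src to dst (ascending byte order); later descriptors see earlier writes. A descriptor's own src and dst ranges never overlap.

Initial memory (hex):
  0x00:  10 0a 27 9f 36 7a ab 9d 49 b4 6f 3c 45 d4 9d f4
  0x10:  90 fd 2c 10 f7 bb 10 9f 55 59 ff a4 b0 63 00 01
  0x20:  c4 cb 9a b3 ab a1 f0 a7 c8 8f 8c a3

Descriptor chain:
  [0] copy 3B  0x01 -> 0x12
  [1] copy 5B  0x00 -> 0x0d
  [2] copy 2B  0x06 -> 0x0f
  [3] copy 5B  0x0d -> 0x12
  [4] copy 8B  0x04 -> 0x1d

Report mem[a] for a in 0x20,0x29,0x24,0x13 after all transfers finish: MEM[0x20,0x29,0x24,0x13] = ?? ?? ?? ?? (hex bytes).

MEM[0x20,0x29,0x24,0x13] = 9d 8f 3c 0a

D0: mem[0x12..0x14] <- [0a 27 9f]
D1: mem[0x0d..0x11] <- [10 0a 27 9f 36]
D2: mem[0x0f..0x10] <- [ab 9d]
D3: mem[0x12..0x16] <- [10 0a ab 9d 36]
D4: mem[0x1d..0x24] <- [36 7a ab 9d 49 b4 6f 3c]
query mem[0x20]=0x9d, mem[0x29]=0x8f, mem[0x24]=0x3c, mem[0x13]=0x0a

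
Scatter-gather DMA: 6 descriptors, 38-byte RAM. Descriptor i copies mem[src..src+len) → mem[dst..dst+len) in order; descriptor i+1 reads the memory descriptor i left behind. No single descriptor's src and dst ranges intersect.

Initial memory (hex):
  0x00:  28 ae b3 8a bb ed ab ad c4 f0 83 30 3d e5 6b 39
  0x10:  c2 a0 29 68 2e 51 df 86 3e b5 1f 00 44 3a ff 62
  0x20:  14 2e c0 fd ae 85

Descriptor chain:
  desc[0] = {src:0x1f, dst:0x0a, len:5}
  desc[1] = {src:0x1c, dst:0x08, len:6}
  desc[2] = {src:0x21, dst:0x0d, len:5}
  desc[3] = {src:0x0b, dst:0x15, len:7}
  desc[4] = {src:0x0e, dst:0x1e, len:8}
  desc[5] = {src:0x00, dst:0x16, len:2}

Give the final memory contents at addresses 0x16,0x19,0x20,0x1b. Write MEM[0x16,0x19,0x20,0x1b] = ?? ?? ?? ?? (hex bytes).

#0 dst[0x0a+5] := {0x62,0x14,0x2e,0xc0,0xfd}
#1 dst[0x08+6] := {0x44,0x3a,0xff,0x62,0x14,0x2e}
#2 dst[0x0d+5] := {0x2e,0xc0,0xfd,0xae,0x85}
#3 dst[0x15+7] := {0x62,0x14,0x2e,0xc0,0xfd,0xae,0x85}
#4 dst[0x1e+8] := {0xc0,0xfd,0xae,0x85,0x29,0x68,0x2e,0x62}
#5 dst[0x16+2] := {0x28,0xae}
query mem[0x16]=0x28, mem[0x19]=0xfd, mem[0x20]=0xae, mem[0x1b]=0x85

MEM[0x16,0x19,0x20,0x1b] = 28 fd ae 85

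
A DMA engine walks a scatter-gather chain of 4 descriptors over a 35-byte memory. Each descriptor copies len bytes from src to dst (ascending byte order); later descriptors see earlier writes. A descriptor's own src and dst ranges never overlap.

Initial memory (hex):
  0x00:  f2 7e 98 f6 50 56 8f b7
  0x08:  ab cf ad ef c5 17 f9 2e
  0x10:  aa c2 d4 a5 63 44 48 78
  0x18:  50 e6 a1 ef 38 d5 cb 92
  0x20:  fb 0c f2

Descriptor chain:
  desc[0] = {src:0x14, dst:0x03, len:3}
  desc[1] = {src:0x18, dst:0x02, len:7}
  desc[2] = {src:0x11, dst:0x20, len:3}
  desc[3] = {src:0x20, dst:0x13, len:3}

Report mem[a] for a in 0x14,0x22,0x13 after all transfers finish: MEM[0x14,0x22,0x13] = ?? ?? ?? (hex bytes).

[0] 0x14->0x03 len=3 : 63 44 48
[1] 0x18->0x02 len=7 : 50 e6 a1 ef 38 d5 cb
[2] 0x11->0x20 len=3 : c2 d4 a5
[3] 0x20->0x13 len=3 : c2 d4 a5
query mem[0x14]=0xd4, mem[0x22]=0xa5, mem[0x13]=0xc2

MEM[0x14,0x22,0x13] = d4 a5 c2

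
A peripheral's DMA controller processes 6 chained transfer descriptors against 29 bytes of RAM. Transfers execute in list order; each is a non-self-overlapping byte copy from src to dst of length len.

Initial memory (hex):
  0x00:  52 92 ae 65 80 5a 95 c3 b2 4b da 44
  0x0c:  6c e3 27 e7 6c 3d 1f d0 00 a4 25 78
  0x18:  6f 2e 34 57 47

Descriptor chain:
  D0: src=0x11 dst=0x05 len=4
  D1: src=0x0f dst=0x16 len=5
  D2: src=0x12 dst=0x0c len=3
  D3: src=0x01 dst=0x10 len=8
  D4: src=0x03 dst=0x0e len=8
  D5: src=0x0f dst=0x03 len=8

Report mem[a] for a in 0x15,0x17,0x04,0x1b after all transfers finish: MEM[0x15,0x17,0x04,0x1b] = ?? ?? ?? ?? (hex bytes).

MEM[0x15,0x17,0x04,0x1b] = da 00 3d 57

[0] 0x11->0x05 len=4 : 3d 1f d0 00
[1] 0x0f->0x16 len=5 : e7 6c 3d 1f d0
[2] 0x12->0x0c len=3 : 1f d0 00
[3] 0x01->0x10 len=8 : 92 ae 65 80 3d 1f d0 00
[4] 0x03->0x0e len=8 : 65 80 3d 1f d0 00 4b da
[5] 0x0f->0x03 len=8 : 80 3d 1f d0 00 4b da d0
query mem[0x15]=0xda, mem[0x17]=0x00, mem[0x04]=0x3d, mem[0x1b]=0x57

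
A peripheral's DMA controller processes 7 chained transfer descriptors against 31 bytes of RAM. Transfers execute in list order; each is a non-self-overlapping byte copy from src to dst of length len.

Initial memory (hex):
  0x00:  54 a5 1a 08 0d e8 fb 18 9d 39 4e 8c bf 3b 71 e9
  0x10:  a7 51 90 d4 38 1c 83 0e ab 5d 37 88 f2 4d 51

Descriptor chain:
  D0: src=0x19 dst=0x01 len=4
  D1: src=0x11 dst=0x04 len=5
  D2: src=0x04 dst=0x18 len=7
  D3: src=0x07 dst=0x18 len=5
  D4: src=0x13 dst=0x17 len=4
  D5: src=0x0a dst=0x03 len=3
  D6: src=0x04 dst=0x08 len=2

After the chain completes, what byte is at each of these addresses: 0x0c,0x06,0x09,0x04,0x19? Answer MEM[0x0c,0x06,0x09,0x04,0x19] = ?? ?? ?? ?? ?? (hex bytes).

D0: mem[0x01..0x04] <- [5d 37 88 f2]
D1: mem[0x04..0x08] <- [51 90 d4 38 1c]
D2: mem[0x18..0x1e] <- [51 90 d4 38 1c 39 4e]
D3: mem[0x18..0x1c] <- [38 1c 39 4e 8c]
D4: mem[0x17..0x1a] <- [d4 38 1c 83]
D5: mem[0x03..0x05] <- [4e 8c bf]
D6: mem[0x08..0x09] <- [8c bf]
query mem[0x0c]=0xbf, mem[0x06]=0xd4, mem[0x09]=0xbf, mem[0x04]=0x8c, mem[0x19]=0x1c

MEM[0x0c,0x06,0x09,0x04,0x19] = bf d4 bf 8c 1c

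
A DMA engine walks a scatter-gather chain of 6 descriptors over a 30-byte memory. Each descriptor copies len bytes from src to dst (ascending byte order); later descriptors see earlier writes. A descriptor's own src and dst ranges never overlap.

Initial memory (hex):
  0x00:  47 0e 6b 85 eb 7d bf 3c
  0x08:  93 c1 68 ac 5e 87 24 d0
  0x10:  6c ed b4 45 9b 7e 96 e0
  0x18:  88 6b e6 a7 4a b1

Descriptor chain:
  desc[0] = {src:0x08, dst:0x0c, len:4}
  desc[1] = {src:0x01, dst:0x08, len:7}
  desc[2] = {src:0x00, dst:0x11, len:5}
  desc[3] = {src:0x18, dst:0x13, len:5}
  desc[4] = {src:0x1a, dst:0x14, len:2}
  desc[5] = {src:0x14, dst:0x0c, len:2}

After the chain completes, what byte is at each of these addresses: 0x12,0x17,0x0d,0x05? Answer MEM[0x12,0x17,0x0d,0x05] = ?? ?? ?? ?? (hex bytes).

MEM[0x12,0x17,0x0d,0x05] = 0e 4a a7 7d

#0 dst[0x0c+4] := {0x93,0xc1,0x68,0xac}
#1 dst[0x08+7] := {0x0e,0x6b,0x85,0xeb,0x7d,0xbf,0x3c}
#2 dst[0x11+5] := {0x47,0x0e,0x6b,0x85,0xeb}
#3 dst[0x13+5] := {0x88,0x6b,0xe6,0xa7,0x4a}
#4 dst[0x14+2] := {0xe6,0xa7}
#5 dst[0x0c+2] := {0xe6,0xa7}
query mem[0x12]=0x0e, mem[0x17]=0x4a, mem[0x0d]=0xa7, mem[0x05]=0x7d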